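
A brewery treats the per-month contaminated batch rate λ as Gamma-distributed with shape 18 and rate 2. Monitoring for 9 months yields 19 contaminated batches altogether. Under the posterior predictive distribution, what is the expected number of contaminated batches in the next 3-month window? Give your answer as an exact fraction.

111/11

Total count 19 over total exposure 9 months.
By Gamma–Poisson conjugacy, the posterior is Gamma(α + Σx, β + Σt) = Gamma(18 + 19, 2 + 9) = Gamma(37, 11).
Predictive mean over a 3-month window = T·E[λ|data] = 3·37/11 = 111/11.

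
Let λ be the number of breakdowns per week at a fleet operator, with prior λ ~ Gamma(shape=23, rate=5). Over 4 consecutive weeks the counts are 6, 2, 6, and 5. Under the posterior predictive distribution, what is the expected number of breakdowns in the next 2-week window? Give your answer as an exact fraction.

Total count: 6 + 2 + 6 + 5 = 19.
Total exposure: 4 weeks.
The Gamma prior is conjugate for the Poisson rate, so λ | data ~ Gamma(23+19, 5+4) = Gamma(42, 9).
Predictive mean over a 2-week window = T·E[λ|data] = 2·42/9 = 28/3.

28/3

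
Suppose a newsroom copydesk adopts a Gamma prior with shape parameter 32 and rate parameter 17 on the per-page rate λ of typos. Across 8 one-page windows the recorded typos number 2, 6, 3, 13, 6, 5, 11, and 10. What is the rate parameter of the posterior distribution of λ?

25

Total count: 2 + 6 + 3 + 13 + 6 + 5 + 11 + 10 = 56.
Total exposure: 8 pages.
Conjugate update: add total count to the shape and total exposure to the rate, giving Gamma(88, 25).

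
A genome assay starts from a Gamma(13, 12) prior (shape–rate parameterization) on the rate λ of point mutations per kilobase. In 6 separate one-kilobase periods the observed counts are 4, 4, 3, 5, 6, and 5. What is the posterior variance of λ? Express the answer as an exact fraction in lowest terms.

Total count: 4 + 4 + 3 + 5 + 6 + 5 = 27.
Total exposure: 6 kilobases.
By Gamma–Poisson conjugacy, the posterior is Gamma(α + Σx, β + Σt) = Gamma(13 + 27, 12 + 6) = Gamma(40, 18).
Posterior variance = α'/β'² = 40/324 = 10/81.

10/81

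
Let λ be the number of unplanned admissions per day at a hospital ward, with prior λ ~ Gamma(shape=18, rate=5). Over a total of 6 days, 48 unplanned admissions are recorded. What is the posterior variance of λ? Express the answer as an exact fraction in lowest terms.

Total count 48 over total exposure 6 days.
By Gamma–Poisson conjugacy, the posterior is Gamma(α + Σx, β + Σt) = Gamma(18 + 48, 5 + 6) = Gamma(66, 11).
Posterior variance = α'/β'² = 66/121 = 6/11.

6/11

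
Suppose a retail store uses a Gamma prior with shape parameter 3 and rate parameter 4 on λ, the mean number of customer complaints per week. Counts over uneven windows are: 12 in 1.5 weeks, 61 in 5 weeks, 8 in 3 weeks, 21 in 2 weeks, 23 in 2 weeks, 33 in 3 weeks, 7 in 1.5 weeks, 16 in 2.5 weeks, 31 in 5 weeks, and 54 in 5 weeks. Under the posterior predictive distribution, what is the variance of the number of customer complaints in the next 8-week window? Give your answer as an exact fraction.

Total count: 12 + 61 + 8 + 21 + 23 + 33 + 7 + 16 + 31 + 54 = 266.
Total exposure: 1.5 + 5 + 3 + 2 + 2 + 3 + 1.5 + 2.5 + 5 + 5 = 30.5 weeks.
Posterior: α' = 3 + 266 = 269, β' = 4 + 30.5 = 69/2.
The posterior predictive for a window of length T is Negative Binomial with variance T·α'·(β'+T)/β'² = 8·269·(85/2)/(4761/4) = 365840/4761.

365840/4761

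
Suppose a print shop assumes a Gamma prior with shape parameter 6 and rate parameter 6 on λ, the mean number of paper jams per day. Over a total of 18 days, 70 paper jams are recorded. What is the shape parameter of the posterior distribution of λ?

Total count 70 over total exposure 18 days.
Conjugate update: add total count to the shape and total exposure to the rate, giving Gamma(76, 24).

76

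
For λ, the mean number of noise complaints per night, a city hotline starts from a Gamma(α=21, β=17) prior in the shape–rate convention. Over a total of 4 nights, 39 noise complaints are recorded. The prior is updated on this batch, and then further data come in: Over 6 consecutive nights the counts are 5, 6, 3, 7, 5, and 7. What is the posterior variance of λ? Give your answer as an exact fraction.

31/243

Total count 39 over total exposure 4 nights.
After the first batch: Gamma(21 + 39, 17 + 4) = Gamma(60, 21).
Total count: 5 + 6 + 3 + 7 + 5 + 7 = 33.
Total exposure: 6 nights.
After the second batch: Gamma(60 + 33, 21 + 6) = Gamma(93, 27).
Posterior variance = α'/β'² = 93/729 = 31/243.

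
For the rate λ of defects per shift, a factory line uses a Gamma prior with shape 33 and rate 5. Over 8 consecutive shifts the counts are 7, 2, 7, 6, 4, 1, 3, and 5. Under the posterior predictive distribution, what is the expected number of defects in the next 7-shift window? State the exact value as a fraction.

Total count: 7 + 2 + 7 + 6 + 4 + 1 + 3 + 5 = 35.
Total exposure: 8 shifts.
Gamma(α, β) with Poisson data over total exposure Σt gives posterior Gamma(α+Σx, β+Σt) = Gamma(68, 13).
Predictive mean over a 7-shift window = T·E[λ|data] = 7·68/13 = 476/13.

476/13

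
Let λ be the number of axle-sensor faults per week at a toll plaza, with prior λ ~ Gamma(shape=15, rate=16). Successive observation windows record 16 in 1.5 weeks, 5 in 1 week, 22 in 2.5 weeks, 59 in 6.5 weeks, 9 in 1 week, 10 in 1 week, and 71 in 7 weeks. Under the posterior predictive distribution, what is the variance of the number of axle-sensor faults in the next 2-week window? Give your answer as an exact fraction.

Total count: 16 + 5 + 22 + 59 + 9 + 10 + 71 = 192.
Total exposure: 1.5 + 1 + 2.5 + 6.5 + 1 + 1 + 7 = 20.5 weeks.
Gamma(α, β) with Poisson data over total exposure Σt gives posterior Gamma(α+Σx, β+Σt) = Gamma(207, 73/2).
The posterior predictive for a window of length T is Negative Binomial with variance T·α'·(β'+T)/β'² = 2·207·(77/2)/(5329/4) = 63756/5329.

63756/5329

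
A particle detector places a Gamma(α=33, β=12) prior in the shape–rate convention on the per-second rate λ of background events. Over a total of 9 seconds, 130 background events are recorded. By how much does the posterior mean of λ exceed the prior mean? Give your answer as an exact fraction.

Total count 130 over total exposure 9 seconds.
Posterior: α' = 33 + 130 = 163, β' = 12 + 9 = 21.
Posterior mean = 163/21 = 163/21; prior mean = 33/12 = 11/4. Difference = 163/21 − 11/4 = 421/84.

421/84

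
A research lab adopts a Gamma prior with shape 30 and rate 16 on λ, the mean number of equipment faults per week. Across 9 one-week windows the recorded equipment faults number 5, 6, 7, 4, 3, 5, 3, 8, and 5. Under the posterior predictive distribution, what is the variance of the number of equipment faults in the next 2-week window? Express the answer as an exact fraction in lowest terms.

4104/625

Total count: 5 + 6 + 7 + 4 + 3 + 5 + 3 + 8 + 5 = 46.
Total exposure: 9 weeks.
By Gamma–Poisson conjugacy, the posterior is Gamma(α + Σx, β + Σt) = Gamma(30 + 46, 16 + 9) = Gamma(76, 25).
The posterior predictive for a window of length T is Negative Binomial with variance T·α'·(β'+T)/β'² = 2·76·27/625 = 4104/625.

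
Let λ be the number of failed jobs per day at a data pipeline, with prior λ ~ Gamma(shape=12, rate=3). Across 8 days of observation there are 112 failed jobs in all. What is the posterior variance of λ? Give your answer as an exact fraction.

Total count 112 over total exposure 8 days.
Conjugate update: add total count to the shape and total exposure to the rate, giving Gamma(124, 11).
Posterior variance = α'/β'² = 124/121.

124/121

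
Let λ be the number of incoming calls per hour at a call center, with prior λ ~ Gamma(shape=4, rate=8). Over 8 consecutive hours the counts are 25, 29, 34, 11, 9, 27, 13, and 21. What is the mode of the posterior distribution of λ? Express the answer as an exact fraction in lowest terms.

Total count: 25 + 29 + 34 + 11 + 9 + 27 + 13 + 21 = 169.
Total exposure: 8 hours.
By Gamma–Poisson conjugacy, the posterior is Gamma(α + Σx, β + Σt) = Gamma(4 + 169, 8 + 8) = Gamma(173, 16).
Posterior mode = (α'−1)/β' = 172/16 = 43/4.

43/4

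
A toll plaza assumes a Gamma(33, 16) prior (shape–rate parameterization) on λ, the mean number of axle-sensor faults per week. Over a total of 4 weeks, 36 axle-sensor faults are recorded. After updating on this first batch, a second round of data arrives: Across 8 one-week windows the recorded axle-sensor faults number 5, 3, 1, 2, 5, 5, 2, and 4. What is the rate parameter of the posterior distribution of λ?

Total count 36 over total exposure 4 weeks.
After the first batch: Gamma(33 + 36, 16 + 4) = Gamma(69, 20).
Total count: 5 + 3 + 1 + 2 + 5 + 5 + 2 + 4 = 27.
Total exposure: 8 weeks.
After the second batch: Gamma(69 + 27, 20 + 8) = Gamma(96, 28).

28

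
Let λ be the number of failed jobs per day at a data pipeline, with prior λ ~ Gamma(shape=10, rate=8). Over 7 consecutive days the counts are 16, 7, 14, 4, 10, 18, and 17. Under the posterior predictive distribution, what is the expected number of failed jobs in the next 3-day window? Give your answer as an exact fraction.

Total count: 16 + 7 + 14 + 4 + 10 + 18 + 17 = 86.
Total exposure: 7 days.
Gamma(α, β) with Poisson data over total exposure Σt gives posterior Gamma(α+Σx, β+Σt) = Gamma(96, 15).
Predictive mean over a 3-day window = T·E[λ|data] = 3·96/15 = 96/5.

96/5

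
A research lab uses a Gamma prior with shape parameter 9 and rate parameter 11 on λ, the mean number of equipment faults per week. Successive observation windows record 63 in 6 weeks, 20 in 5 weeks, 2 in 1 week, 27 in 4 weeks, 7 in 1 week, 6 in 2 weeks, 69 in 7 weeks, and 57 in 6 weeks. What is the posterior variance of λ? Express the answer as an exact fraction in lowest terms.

260/1849

Total count: 63 + 20 + 2 + 27 + 7 + 6 + 69 + 57 = 251.
Total exposure: 6 + 5 + 1 + 4 + 1 + 2 + 7 + 6 = 32 weeks.
Gamma(α, β) with Poisson data over total exposure Σt gives posterior Gamma(α+Σx, β+Σt) = Gamma(260, 43).
Posterior variance = α'/β'² = 260/1849.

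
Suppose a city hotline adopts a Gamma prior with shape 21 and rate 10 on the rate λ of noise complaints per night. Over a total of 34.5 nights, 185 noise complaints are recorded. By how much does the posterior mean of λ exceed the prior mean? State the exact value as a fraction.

2251/890

Total count 185 over total exposure 34.5 nights.
Posterior: α' = 21 + 185 = 206, β' = 10 + 34.5 = 89/2.
Posterior mean = 206/(89/2) = 412/89; prior mean = 21/10 = 21/10. Difference = 412/89 − 21/10 = 2251/890.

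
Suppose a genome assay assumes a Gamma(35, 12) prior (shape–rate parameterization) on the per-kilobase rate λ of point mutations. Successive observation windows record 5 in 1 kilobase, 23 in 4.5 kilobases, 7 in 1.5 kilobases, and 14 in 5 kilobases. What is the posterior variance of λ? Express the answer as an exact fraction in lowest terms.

Total count: 5 + 23 + 7 + 14 = 49.
Total exposure: 1 + 4.5 + 1.5 + 5 = 12 kilobases.
Conjugate update: add total count to the shape and total exposure to the rate, giving Gamma(84, 24).
Posterior variance = α'/β'² = 84/576 = 7/48.

7/48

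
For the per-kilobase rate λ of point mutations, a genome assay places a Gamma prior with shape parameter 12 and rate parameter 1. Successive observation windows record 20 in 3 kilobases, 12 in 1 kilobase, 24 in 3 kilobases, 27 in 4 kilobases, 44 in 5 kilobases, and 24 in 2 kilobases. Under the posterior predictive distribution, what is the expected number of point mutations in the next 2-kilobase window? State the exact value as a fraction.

326/19

Total count: 20 + 12 + 24 + 27 + 44 + 24 = 151.
Total exposure: 3 + 1 + 3 + 4 + 5 + 2 = 18 kilobases.
Conjugate update: add total count to the shape and total exposure to the rate, giving Gamma(163, 19).
Predictive mean over a 2-kilobase window = T·E[λ|data] = 2·163/19 = 326/19.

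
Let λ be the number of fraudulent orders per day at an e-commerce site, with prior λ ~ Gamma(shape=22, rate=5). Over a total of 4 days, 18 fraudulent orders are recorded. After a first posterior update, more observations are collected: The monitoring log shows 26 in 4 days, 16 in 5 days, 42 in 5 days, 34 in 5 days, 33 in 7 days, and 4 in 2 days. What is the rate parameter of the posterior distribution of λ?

37

Total count 18 over total exposure 4 days.
After the first batch: Gamma(22 + 18, 5 + 4) = Gamma(40, 9).
Total count: 26 + 16 + 42 + 34 + 33 + 4 = 155.
Total exposure: 4 + 5 + 5 + 5 + 7 + 2 = 28 days.
After the second batch: Gamma(40 + 155, 9 + 28) = Gamma(195, 37).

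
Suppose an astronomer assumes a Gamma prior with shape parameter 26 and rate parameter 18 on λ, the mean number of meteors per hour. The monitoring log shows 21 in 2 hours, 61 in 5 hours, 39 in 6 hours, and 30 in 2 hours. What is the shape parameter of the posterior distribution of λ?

177

Total count: 21 + 61 + 39 + 30 = 151.
Total exposure: 2 + 5 + 6 + 2 = 15 hours.
Gamma(α, β) with Poisson data over total exposure Σt gives posterior Gamma(α+Σx, β+Σt) = Gamma(177, 33).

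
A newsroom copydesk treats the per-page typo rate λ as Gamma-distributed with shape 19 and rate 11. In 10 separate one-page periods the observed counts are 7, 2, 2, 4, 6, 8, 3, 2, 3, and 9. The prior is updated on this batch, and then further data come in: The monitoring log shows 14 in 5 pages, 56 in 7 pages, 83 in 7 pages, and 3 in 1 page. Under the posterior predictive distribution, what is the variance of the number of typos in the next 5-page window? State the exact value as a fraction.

50830/1681

Total count: 7 + 2 + 2 + 4 + 6 + 8 + 3 + 2 + 3 + 9 = 46.
Total exposure: 10 pages.
After the first batch: Gamma(19 + 46, 11 + 10) = Gamma(65, 21).
Total count: 14 + 56 + 83 + 3 = 156.
Total exposure: 5 + 7 + 7 + 1 = 20 pages.
After the second batch: Gamma(65 + 156, 21 + 20) = Gamma(221, 41).
The posterior predictive for a window of length T is Negative Binomial with variance T·α'·(β'+T)/β'² = 5·221·46/1681 = 50830/1681.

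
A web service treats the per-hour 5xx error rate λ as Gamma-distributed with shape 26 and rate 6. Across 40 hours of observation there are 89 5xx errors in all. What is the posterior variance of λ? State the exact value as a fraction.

5/92

Total count 89 over total exposure 40 hours.
Posterior: α' = 26 + 89 = 115, β' = 6 + 40 = 46.
Posterior variance = α'/β'² = 115/2116 = 5/92.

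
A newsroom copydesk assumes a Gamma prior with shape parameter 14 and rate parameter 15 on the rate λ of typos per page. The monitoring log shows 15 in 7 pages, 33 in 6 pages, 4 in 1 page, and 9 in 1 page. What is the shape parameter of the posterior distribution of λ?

Total count: 15 + 33 + 4 + 9 = 61.
Total exposure: 7 + 6 + 1 + 1 = 15 pages.
Gamma(α, β) with Poisson data over total exposure Σt gives posterior Gamma(α+Σx, β+Σt) = Gamma(75, 30).

75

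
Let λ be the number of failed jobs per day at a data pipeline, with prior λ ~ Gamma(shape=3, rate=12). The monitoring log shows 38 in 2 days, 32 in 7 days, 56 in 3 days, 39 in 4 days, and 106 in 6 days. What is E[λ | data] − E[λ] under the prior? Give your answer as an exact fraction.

531/68

Total count: 38 + 32 + 56 + 39 + 106 = 271.
Total exposure: 2 + 7 + 3 + 4 + 6 = 22 days.
By Gamma–Poisson conjugacy, the posterior is Gamma(α + Σx, β + Σt) = Gamma(3 + 271, 12 + 22) = Gamma(274, 34).
Posterior mean = 274/34 = 137/17; prior mean = 3/12 = 1/4. Difference = 137/17 − 1/4 = 531/68.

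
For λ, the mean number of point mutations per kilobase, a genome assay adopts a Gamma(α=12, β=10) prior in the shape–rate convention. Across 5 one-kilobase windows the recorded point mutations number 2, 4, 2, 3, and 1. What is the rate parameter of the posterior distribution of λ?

15

Total count: 2 + 4 + 2 + 3 + 1 = 12.
Total exposure: 5 kilobases.
By Gamma–Poisson conjugacy, the posterior is Gamma(α + Σx, β + Σt) = Gamma(12 + 12, 10 + 5) = Gamma(24, 15).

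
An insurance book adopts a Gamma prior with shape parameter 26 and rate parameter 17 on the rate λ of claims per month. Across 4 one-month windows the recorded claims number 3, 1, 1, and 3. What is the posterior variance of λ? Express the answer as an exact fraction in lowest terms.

34/441

Total count: 3 + 1 + 1 + 3 = 8.
Total exposure: 4 months.
By Gamma–Poisson conjugacy, the posterior is Gamma(α + Σx, β + Σt) = Gamma(26 + 8, 17 + 4) = Gamma(34, 21).
Posterior variance = α'/β'² = 34/441.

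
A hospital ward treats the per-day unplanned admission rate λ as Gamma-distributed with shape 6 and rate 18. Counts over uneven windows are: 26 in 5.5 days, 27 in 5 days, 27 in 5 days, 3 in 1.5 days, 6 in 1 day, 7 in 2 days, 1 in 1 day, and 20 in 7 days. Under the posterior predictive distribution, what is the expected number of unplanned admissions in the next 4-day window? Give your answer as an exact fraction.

246/23

Total count: 26 + 27 + 27 + 3 + 6 + 7 + 1 + 20 = 117.
Total exposure: 5.5 + 5 + 5 + 1.5 + 1 + 2 + 1 + 7 = 28 days.
Posterior: α' = 6 + 117 = 123, β' = 18 + 28 = 46.
Predictive mean over a 4-day window = T·E[λ|data] = 4·123/46 = 246/23.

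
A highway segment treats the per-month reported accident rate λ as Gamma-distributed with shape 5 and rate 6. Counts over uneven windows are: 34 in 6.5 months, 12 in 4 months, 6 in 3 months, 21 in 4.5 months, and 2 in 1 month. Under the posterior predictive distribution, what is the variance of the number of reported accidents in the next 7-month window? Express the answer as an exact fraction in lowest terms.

Total count: 34 + 12 + 6 + 21 + 2 = 75.
Total exposure: 6.5 + 4 + 3 + 4.5 + 1 = 19 months.
The Gamma prior is conjugate for the Poisson rate, so λ | data ~ Gamma(5+75, 6+19) = Gamma(80, 25).
The posterior predictive for a window of length T is Negative Binomial with variance T·α'·(β'+T)/β'² = 7·80·32/625 = 3584/125.

3584/125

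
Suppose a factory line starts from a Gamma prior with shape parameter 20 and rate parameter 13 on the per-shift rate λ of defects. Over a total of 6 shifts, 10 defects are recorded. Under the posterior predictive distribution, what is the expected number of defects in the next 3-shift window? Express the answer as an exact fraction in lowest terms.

90/19

Total count 10 over total exposure 6 shifts.
Posterior: α' = 20 + 10 = 30, β' = 13 + 6 = 19.
Predictive mean over a 3-shift window = T·E[λ|data] = 3·30/19 = 90/19.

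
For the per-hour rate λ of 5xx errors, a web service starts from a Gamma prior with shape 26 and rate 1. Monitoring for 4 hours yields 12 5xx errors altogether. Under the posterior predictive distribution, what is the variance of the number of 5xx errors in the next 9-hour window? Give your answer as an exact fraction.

Total count 12 over total exposure 4 hours.
Posterior: α' = 26 + 12 = 38, β' = 1 + 4 = 5.
The posterior predictive for a window of length T is Negative Binomial with variance T·α'·(β'+T)/β'² = 9·38·14/25 = 4788/25.

4788/25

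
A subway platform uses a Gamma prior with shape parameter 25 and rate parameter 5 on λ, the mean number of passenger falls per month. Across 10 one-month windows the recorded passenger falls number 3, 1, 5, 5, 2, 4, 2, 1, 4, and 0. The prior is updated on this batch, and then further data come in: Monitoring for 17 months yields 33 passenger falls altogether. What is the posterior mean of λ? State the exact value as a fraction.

85/32

Total count: 3 + 1 + 5 + 5 + 2 + 4 + 2 + 1 + 4 + 0 = 27.
Total exposure: 10 months.
After the first batch: Gamma(25 + 27, 5 + 10) = Gamma(52, 15).
Total count 33 over total exposure 17 months.
After the second batch: Gamma(52 + 33, 15 + 17) = Gamma(85, 32).
Posterior mean = α'/β' = 85/32.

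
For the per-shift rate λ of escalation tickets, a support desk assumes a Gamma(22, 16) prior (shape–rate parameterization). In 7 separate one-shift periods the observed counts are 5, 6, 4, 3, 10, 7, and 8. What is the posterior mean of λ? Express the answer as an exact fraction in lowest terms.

Total count: 5 + 6 + 4 + 3 + 10 + 7 + 8 = 43.
Total exposure: 7 shifts.
Conjugate update: add total count to the shape and total exposure to the rate, giving Gamma(65, 23).
Posterior mean = α'/β' = 65/23.

65/23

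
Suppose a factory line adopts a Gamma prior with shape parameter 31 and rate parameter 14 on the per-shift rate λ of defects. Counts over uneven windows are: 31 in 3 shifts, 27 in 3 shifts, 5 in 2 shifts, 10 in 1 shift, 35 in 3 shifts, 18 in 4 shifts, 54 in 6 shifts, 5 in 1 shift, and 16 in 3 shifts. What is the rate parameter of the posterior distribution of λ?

40

Total count: 31 + 27 + 5 + 10 + 35 + 18 + 54 + 5 + 16 = 201.
Total exposure: 3 + 3 + 2 + 1 + 3 + 4 + 6 + 1 + 3 = 26 shifts.
The Gamma prior is conjugate for the Poisson rate, so λ | data ~ Gamma(31+201, 14+26) = Gamma(232, 40).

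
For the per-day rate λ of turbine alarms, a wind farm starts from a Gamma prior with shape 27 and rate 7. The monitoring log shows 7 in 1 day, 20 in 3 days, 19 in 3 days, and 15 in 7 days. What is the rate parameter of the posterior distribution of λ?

21

Total count: 7 + 20 + 19 + 15 = 61.
Total exposure: 1 + 3 + 3 + 7 = 14 days.
By Gamma–Poisson conjugacy, the posterior is Gamma(α + Σx, β + Σt) = Gamma(27 + 61, 7 + 14) = Gamma(88, 21).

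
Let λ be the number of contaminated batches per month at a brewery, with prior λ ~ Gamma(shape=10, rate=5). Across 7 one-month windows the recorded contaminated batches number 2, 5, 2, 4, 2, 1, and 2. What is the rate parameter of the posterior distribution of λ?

12

Total count: 2 + 5 + 2 + 4 + 2 + 1 + 2 = 18.
Total exposure: 7 months.
The Gamma prior is conjugate for the Poisson rate, so λ | data ~ Gamma(10+18, 5+7) = Gamma(28, 12).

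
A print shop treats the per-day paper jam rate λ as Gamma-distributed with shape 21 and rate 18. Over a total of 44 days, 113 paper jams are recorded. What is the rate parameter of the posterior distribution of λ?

62

Total count 113 over total exposure 44 days.
Posterior: α' = 21 + 113 = 134, β' = 18 + 44 = 62.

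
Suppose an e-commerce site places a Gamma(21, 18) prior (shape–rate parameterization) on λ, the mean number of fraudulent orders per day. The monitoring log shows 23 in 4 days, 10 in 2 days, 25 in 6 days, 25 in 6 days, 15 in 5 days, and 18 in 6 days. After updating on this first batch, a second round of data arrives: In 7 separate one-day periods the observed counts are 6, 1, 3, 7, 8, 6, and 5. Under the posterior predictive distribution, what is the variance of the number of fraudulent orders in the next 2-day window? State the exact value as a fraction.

Total count: 23 + 10 + 25 + 25 + 15 + 18 = 116.
Total exposure: 4 + 2 + 6 + 6 + 5 + 6 = 29 days.
After the first batch: Gamma(21 + 116, 18 + 29) = Gamma(137, 47).
Total count: 6 + 1 + 3 + 7 + 8 + 6 + 5 = 36.
Total exposure: 7 days.
After the second batch: Gamma(137 + 36, 47 + 7) = Gamma(173, 54).
The posterior predictive for a window of length T is Negative Binomial with variance T·α'·(β'+T)/β'² = 2·173·56/2916 = 4844/729.

4844/729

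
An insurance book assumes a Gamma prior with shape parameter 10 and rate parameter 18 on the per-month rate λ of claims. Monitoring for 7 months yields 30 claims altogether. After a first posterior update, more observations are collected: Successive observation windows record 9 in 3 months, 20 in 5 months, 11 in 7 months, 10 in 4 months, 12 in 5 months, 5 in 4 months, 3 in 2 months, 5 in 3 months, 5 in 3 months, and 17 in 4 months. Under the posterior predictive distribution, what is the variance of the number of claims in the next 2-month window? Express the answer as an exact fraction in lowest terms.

18358/4225

Total count 30 over total exposure 7 months.
After the first batch: Gamma(10 + 30, 18 + 7) = Gamma(40, 25).
Total count: 9 + 20 + 11 + 10 + 12 + 5 + 3 + 5 + 5 + 17 = 97.
Total exposure: 3 + 5 + 7 + 4 + 5 + 4 + 2 + 3 + 3 + 4 = 40 months.
After the second batch: Gamma(40 + 97, 25 + 40) = Gamma(137, 65).
The posterior predictive for a window of length T is Negative Binomial with variance T·α'·(β'+T)/β'² = 2·137·67/4225 = 18358/4225.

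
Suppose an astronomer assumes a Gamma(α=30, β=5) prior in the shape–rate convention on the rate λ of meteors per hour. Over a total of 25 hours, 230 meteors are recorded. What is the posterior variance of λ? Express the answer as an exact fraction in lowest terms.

Total count 230 over total exposure 25 hours.
Conjugate update: add total count to the shape and total exposure to the rate, giving Gamma(260, 30).
Posterior variance = α'/β'² = 260/900 = 13/45.

13/45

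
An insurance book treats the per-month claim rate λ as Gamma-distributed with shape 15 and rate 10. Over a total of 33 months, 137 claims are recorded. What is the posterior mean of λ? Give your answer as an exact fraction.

152/43

Total count 137 over total exposure 33 months.
The Gamma prior is conjugate for the Poisson rate, so λ | data ~ Gamma(15+137, 10+33) = Gamma(152, 43).
Posterior mean = α'/β' = 152/43.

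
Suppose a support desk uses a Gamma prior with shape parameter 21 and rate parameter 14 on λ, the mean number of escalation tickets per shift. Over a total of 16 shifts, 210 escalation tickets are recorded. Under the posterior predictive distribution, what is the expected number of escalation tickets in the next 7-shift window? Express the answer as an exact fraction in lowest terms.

Total count 210 over total exposure 16 shifts.
Posterior: α' = 21 + 210 = 231, β' = 14 + 16 = 30.
Predictive mean over a 7-shift window = T·E[λ|data] = 7·231/30 = 539/10.

539/10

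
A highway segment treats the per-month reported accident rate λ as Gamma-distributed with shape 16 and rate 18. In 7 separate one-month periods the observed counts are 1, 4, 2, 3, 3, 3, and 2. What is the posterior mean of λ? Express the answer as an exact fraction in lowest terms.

Total count: 1 + 4 + 2 + 3 + 3 + 3 + 2 = 18.
Total exposure: 7 months.
Posterior: α' = 16 + 18 = 34, β' = 18 + 7 = 25.
Posterior mean = α'/β' = 34/25.

34/25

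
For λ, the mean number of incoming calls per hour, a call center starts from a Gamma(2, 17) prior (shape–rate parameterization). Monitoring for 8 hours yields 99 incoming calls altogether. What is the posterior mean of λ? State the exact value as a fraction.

Total count 99 over total exposure 8 hours.
Posterior: α' = 2 + 99 = 101, β' = 17 + 8 = 25.
Posterior mean = α'/β' = 101/25.

101/25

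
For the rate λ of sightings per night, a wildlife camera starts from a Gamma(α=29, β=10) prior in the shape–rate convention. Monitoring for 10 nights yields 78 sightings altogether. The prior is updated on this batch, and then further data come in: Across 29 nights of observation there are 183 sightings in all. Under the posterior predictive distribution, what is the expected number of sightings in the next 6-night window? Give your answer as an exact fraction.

Total count 78 over total exposure 10 nights.
After the first batch: Gamma(29 + 78, 10 + 10) = Gamma(107, 20).
Total count 183 over total exposure 29 nights.
After the second batch: Gamma(107 + 183, 20 + 29) = Gamma(290, 49).
Predictive mean over a 6-night window = T·E[λ|data] = 6·290/49 = 1740/49.

1740/49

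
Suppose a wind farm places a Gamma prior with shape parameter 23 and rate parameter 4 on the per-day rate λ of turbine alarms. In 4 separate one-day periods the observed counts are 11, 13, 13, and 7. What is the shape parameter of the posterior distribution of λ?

67

Total count: 11 + 13 + 13 + 7 = 44.
Total exposure: 4 days.
Conjugate update: add total count to the shape and total exposure to the rate, giving Gamma(67, 8).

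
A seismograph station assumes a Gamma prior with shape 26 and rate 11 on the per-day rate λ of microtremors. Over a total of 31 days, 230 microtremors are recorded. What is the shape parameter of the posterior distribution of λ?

256

Total count 230 over total exposure 31 days.
Gamma(α, β) with Poisson data over total exposure Σt gives posterior Gamma(α+Σx, β+Σt) = Gamma(256, 42).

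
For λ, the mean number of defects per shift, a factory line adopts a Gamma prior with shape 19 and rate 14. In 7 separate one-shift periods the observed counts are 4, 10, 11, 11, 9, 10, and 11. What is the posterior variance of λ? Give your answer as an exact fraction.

Total count: 4 + 10 + 11 + 11 + 9 + 10 + 11 = 66.
Total exposure: 7 shifts.
Gamma(α, β) with Poisson data over total exposure Σt gives posterior Gamma(α+Σx, β+Σt) = Gamma(85, 21).
Posterior variance = α'/β'² = 85/441.

85/441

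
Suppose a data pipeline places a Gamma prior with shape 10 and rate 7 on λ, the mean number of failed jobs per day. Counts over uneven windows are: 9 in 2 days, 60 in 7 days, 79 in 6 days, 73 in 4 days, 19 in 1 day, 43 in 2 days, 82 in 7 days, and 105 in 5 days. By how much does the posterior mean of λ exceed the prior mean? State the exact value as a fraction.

2950/287

Total count: 9 + 60 + 79 + 73 + 19 + 43 + 82 + 105 = 470.
Total exposure: 2 + 7 + 6 + 4 + 1 + 2 + 7 + 5 = 34 days.
Conjugate update: add total count to the shape and total exposure to the rate, giving Gamma(480, 41).
Posterior mean = 480/41 = 480/41; prior mean = 10/7 = 10/7. Difference = 480/41 − 10/7 = 2950/287.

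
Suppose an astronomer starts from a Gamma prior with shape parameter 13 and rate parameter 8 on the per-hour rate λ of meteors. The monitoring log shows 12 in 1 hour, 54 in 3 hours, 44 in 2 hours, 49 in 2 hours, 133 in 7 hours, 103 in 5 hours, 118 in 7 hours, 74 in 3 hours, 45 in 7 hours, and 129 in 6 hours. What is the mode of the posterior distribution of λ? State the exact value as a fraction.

Total count: 12 + 54 + 44 + 49 + 133 + 103 + 118 + 74 + 45 + 129 = 761.
Total exposure: 1 + 3 + 2 + 2 + 7 + 5 + 7 + 3 + 7 + 6 = 43 hours.
Conjugate update: add total count to the shape and total exposure to the rate, giving Gamma(774, 51).
Posterior mode = (α'−1)/β' = 773/51.

773/51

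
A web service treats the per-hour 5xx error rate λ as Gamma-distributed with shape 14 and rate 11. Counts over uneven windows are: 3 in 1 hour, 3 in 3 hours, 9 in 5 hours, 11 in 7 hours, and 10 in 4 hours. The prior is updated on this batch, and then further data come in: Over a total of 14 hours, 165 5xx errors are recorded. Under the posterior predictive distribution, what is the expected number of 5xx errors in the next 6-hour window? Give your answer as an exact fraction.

Total count: 3 + 3 + 9 + 11 + 10 = 36.
Total exposure: 1 + 3 + 5 + 7 + 4 = 20 hours.
After the first batch: Gamma(14 + 36, 11 + 20) = Gamma(50, 31).
Total count 165 over total exposure 14 hours.
After the second batch: Gamma(50 + 165, 31 + 14) = Gamma(215, 45).
Predictive mean over a 6-hour window = T·E[λ|data] = 6·215/45 = 86/3.

86/3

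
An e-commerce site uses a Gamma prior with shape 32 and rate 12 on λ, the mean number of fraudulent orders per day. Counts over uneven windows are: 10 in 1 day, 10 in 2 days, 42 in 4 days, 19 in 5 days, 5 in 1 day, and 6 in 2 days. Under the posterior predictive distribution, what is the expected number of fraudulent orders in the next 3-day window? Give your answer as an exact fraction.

124/9

Total count: 10 + 10 + 42 + 19 + 5 + 6 = 92.
Total exposure: 1 + 2 + 4 + 5 + 1 + 2 = 15 days.
Conjugate update: add total count to the shape and total exposure to the rate, giving Gamma(124, 27).
Predictive mean over a 3-day window = T·E[λ|data] = 3·124/27 = 124/9.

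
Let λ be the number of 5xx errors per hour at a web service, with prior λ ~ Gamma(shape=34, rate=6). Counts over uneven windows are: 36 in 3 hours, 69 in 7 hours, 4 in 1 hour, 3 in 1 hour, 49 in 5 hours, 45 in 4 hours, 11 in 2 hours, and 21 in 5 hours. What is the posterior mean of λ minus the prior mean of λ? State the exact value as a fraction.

Total count: 36 + 69 + 4 + 3 + 49 + 45 + 11 + 21 = 238.
Total exposure: 3 + 7 + 1 + 1 + 5 + 4 + 2 + 5 = 28 hours.
By Gamma–Poisson conjugacy, the posterior is Gamma(α + Σx, β + Σt) = Gamma(34 + 238, 6 + 28) = Gamma(272, 34).
Posterior mean = 272/34 = 8; prior mean = 34/6 = 17/3. Difference = 8 − 17/3 = 7/3.

7/3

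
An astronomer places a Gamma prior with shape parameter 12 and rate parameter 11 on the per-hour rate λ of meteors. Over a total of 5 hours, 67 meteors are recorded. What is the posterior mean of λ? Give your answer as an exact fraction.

Total count 67 over total exposure 5 hours.
The Gamma prior is conjugate for the Poisson rate, so λ | data ~ Gamma(12+67, 11+5) = Gamma(79, 16).
Posterior mean = α'/β' = 79/16.

79/16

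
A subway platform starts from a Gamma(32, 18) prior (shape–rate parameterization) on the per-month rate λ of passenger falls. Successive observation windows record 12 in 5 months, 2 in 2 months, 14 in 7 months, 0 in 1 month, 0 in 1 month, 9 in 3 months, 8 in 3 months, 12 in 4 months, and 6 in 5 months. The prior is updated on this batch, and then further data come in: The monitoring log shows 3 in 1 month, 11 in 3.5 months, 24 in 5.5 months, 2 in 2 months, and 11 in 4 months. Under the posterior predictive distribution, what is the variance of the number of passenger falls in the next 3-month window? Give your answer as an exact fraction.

29784/4225

Total count: 12 + 2 + 14 + 0 + 0 + 9 + 8 + 12 + 6 = 63.
Total exposure: 5 + 2 + 7 + 1 + 1 + 3 + 3 + 4 + 5 = 31 months.
After the first batch: Gamma(32 + 63, 18 + 31) = Gamma(95, 49).
Total count: 3 + 11 + 24 + 2 + 11 = 51.
Total exposure: 1 + 3.5 + 5.5 + 2 + 4 = 16 months.
After the second batch: Gamma(95 + 51, 49 + 16) = Gamma(146, 65).
The posterior predictive for a window of length T is Negative Binomial with variance T·α'·(β'+T)/β'² = 3·146·68/4225 = 29784/4225.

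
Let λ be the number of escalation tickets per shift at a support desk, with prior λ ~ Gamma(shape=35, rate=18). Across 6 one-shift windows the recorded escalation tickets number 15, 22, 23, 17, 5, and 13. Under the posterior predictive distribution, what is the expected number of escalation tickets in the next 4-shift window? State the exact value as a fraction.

Total count: 15 + 22 + 23 + 17 + 5 + 13 = 95.
Total exposure: 6 shifts.
Conjugate update: add total count to the shape and total exposure to the rate, giving Gamma(130, 24).
Predictive mean over a 4-shift window = T·E[λ|data] = 4·130/24 = 65/3.

65/3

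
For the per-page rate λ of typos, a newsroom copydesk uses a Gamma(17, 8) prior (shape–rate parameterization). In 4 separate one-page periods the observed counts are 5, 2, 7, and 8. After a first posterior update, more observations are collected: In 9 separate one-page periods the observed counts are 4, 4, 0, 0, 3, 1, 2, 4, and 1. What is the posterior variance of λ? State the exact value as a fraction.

Total count: 5 + 2 + 7 + 8 = 22.
Total exposure: 4 pages.
After the first batch: Gamma(17 + 22, 8 + 4) = Gamma(39, 12).
Total count: 4 + 4 + 0 + 0 + 3 + 1 + 2 + 4 + 1 = 19.
Total exposure: 9 pages.
After the second batch: Gamma(39 + 19, 12 + 9) = Gamma(58, 21).
Posterior variance = α'/β'² = 58/441.

58/441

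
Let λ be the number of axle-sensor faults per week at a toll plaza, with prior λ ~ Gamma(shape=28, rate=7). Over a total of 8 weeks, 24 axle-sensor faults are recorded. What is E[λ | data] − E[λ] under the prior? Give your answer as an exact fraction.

Total count 24 over total exposure 8 weeks.
Conjugate update: add total count to the shape and total exposure to the rate, giving Gamma(52, 15).
Posterior mean = 52/15 = 52/15; prior mean = 28/7 = 4. Difference = 52/15 − 4 = -8/15.

-8/15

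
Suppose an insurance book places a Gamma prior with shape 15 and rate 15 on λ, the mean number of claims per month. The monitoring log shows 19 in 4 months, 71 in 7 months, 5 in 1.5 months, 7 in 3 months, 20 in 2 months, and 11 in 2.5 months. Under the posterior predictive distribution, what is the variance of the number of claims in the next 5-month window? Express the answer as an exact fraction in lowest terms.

1184/49

Total count: 19 + 71 + 5 + 7 + 20 + 11 = 133.
Total exposure: 4 + 7 + 1.5 + 3 + 2 + 2.5 = 20 months.
By Gamma–Poisson conjugacy, the posterior is Gamma(α + Σx, β + Σt) = Gamma(15 + 133, 15 + 20) = Gamma(148, 35).
The posterior predictive for a window of length T is Negative Binomial with variance T·α'·(β'+T)/β'² = 5·148·40/1225 = 1184/49.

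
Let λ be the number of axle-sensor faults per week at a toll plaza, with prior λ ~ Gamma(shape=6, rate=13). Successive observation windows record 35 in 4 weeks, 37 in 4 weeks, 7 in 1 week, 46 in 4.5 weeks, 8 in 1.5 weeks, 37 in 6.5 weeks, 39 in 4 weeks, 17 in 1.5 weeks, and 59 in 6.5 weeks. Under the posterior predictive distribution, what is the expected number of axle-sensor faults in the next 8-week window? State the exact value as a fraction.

Total count: 35 + 37 + 7 + 46 + 8 + 37 + 39 + 17 + 59 = 285.
Total exposure: 4 + 4 + 1 + 4.5 + 1.5 + 6.5 + 4 + 1.5 + 6.5 = 33.5 weeks.
Gamma(α, β) with Poisson data over total exposure Σt gives posterior Gamma(α+Σx, β+Σt) = Gamma(291, 93/2).
Predictive mean over an 8-week window = T·E[λ|data] = 8·291/(93/2) = 1552/31.

1552/31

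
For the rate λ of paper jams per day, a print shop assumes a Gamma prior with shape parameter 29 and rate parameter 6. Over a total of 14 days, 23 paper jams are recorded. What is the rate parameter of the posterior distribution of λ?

Total count 23 over total exposure 14 days.
Gamma(α, β) with Poisson data over total exposure Σt gives posterior Gamma(α+Σx, β+Σt) = Gamma(52, 20).

20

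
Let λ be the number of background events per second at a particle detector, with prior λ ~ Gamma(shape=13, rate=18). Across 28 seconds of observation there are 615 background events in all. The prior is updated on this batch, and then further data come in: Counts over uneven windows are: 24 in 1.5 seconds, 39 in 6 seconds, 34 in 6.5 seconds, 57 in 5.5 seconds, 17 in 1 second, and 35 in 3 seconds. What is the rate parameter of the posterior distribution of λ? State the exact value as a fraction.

139/2

Total count 615 over total exposure 28 seconds.
After the first batch: Gamma(13 + 615, 18 + 28) = Gamma(628, 46).
Total count: 24 + 39 + 34 + 57 + 17 + 35 = 206.
Total exposure: 1.5 + 6 + 6.5 + 5.5 + 1 + 3 = 23.5 seconds.
After the second batch: Gamma(628 + 206, 46 + 23.5) = Gamma(834, 139/2).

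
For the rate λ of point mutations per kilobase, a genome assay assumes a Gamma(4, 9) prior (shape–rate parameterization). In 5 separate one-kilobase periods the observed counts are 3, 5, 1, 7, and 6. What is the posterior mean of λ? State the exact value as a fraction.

13/7

Total count: 3 + 5 + 1 + 7 + 6 = 22.
Total exposure: 5 kilobases.
Conjugate update: add total count to the shape and total exposure to the rate, giving Gamma(26, 14).
Posterior mean = α'/β' = 26/14 = 13/7.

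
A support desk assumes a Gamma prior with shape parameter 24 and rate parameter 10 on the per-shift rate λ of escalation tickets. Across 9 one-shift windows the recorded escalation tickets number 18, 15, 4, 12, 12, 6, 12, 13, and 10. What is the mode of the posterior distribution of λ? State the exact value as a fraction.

Total count: 18 + 15 + 4 + 12 + 12 + 6 + 12 + 13 + 10 = 102.
Total exposure: 9 shifts.
Conjugate update: add total count to the shape and total exposure to the rate, giving Gamma(126, 19).
Posterior mode = (α'−1)/β' = 125/19.

125/19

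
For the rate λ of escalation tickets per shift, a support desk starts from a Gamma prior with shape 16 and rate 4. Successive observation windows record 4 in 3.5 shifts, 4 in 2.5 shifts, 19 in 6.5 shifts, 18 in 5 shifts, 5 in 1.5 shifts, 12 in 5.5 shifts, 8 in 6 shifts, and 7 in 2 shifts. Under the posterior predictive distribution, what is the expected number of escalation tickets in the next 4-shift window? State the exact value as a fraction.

Total count: 4 + 4 + 19 + 18 + 5 + 12 + 8 + 7 = 77.
Total exposure: 3.5 + 2.5 + 6.5 + 5 + 1.5 + 5.5 + 6 + 2 = 32.5 shifts.
By Gamma–Poisson conjugacy, the posterior is Gamma(α + Σx, β + Σt) = Gamma(16 + 77, 4 + 32.5) = Gamma(93, 73/2).
Predictive mean over a 4-shift window = T·E[λ|data] = 4·93/(73/2) = 744/73.

744/73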